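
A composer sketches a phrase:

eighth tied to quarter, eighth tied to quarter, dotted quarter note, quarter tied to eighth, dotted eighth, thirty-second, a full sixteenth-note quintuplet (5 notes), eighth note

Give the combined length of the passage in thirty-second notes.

Each duration in thirty-second notes: eighth tied to quarter (eighth + quarter) = 12; eighth tied to quarter (eighth + quarter) = 12; dotted quarter note = 12; quarter tied to eighth (quarter + eighth) = 12; dotted eighth = 6; thirty-second = 1; a full sixteenth-note quintuplet (5 notes) (five quintuplet sixteenths span one quarter) = 8; eighth note = 4.
Total: 12 + 12 + 12 + 12 + 6 + 1 + 8 + 4 = 67 thirty-second notes.

67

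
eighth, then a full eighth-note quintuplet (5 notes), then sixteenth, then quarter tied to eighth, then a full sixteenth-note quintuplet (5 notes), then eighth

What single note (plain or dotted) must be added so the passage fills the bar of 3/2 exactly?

sixteenth note

The bar of 3/2 = 24 sixteenth notes.
In sixteenth notes: eighth = 2; a full eighth-note quintuplet (5 notes) (five quintuplet eighths span one half) = 8; sixteenth = 1; quarter tied to eighth (quarter + eighth) = 6; a full sixteenth-note quintuplet (5 notes) (five quintuplet sixteenths span one quarter) = 4; eighth = 2.
Adding: 2 + 8 + 1 + 6 + 4 + 2 = 23.
Remaining: 24 − 23 = 1 sixteenth note, which is a sixteenth note.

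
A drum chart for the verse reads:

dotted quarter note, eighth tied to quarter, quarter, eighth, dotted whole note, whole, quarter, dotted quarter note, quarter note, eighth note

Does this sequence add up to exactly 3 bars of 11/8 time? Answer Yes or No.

One bar of 11/8 = 11 eighth notes, so 3 bars = 33.
Convert each value to eighth notes: dotted quarter note = 3; eighth tied to quarter (eighth + quarter) = 3; quarter = 2; eighth = 1; dotted whole note = 12; whole = 8; quarter = 2; dotted quarter note = 3; quarter note = 2; eighth note = 1.
Altogether 3 + 3 + 2 + 1 + 12 + 8 + 2 + 3 + 2 + 1 = 37.
37 exceeds 33, so the answer is No.

No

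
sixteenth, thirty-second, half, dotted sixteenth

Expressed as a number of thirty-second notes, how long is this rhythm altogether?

22

Each duration in thirty-second notes: sixteenth = 2; thirty-second = 1; half = 16; dotted sixteenth = 3.
Sum: 2 + 1 + 16 + 3 = 22 thirty-second notes.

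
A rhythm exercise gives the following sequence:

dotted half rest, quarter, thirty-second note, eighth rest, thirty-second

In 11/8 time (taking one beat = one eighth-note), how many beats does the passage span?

One eighth-note beat = 4 thirty-second notes.
Convert each value to thirty-second notes: dotted half rest = 24; quarter = 8; thirty-second note = 1; eighth rest = 4; thirty-second = 1.
Sum: 24 + 8 + 1 + 4 + 1 = 38.
38 ÷ 4 = 9.5 beats.

9.5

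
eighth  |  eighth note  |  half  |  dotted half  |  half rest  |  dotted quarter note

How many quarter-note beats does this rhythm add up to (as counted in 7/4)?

9.5

One quarter-note beat = 2 eighth notes.
In eighth notes: eighth = 1; eighth note = 1; half = 4; dotted half = 6; half rest = 4; dotted quarter note = 3.
Adding: 1 + 1 + 4 + 6 + 4 + 3 = 19.
19 ÷ 2 = 9.5 beats.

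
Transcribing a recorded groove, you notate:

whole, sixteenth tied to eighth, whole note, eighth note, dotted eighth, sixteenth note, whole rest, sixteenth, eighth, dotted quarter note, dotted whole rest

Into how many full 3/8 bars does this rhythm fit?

One bar of 3/8 = 6 sixteenth notes.
In sixteenth notes: whole = 16; sixteenth tied to eighth (sixteenth + eighth) = 3; whole note = 16; eighth note = 2; dotted eighth = 3; sixteenth note = 1; whole rest = 16; sixteenth = 1; eighth = 2; dotted quarter note = 6; dotted whole rest = 24.
Altogether 16 + 3 + 16 + 2 + 3 + 1 + 16 + 1 + 2 + 6 + 24 = 90.
90 ÷ 6 = 15 complete bars with 0 left over.

15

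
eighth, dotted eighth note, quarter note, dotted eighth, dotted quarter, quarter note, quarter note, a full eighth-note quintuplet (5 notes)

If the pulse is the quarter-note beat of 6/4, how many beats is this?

8.5

One quarter-note beat = 4 sixteenth notes.
Convert each value to sixteenth notes: eighth = 2; dotted eighth note = 3; quarter note = 4; dotted eighth = 3; dotted quarter = 6; quarter note = 4; quarter note = 4; a full eighth-note quintuplet (5 notes) (five quintuplet eighths span one half) = 8.
Total: 2 + 3 + 4 + 3 + 6 + 4 + 4 + 8 = 34.
34 ÷ 4 = 8.5 beats.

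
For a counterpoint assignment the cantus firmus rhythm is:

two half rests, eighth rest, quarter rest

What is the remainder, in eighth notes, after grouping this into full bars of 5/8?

1

One bar of 5/8 = 5 eighth notes.
Convert each value to eighth notes: half rest = 4; half rest = 4; eighth rest = 1; quarter rest = 2.
Altogether 4 + 4 + 1 + 2 = 11.
11 ÷ 5 = 2 complete bars with 1 eighth note remaining.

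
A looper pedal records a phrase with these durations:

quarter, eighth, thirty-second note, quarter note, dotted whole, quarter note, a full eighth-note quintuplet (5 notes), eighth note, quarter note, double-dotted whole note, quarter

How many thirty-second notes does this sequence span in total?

Convert each value to thirty-second notes: quarter = 8; eighth = 4; thirty-second note = 1; quarter note = 8; dotted whole = 48; quarter note = 8; a full eighth-note quintuplet (5 notes) (five quintuplet eighths span one half) = 16; eighth note = 4; quarter note = 8; double-dotted whole note = 56; quarter = 8.
Total: 8 + 4 + 1 + 8 + 48 + 8 + 16 + 4 + 8 + 56 + 8 = 169 thirty-second notes.

169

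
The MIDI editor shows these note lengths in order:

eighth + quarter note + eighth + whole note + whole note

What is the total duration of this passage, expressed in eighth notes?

Convert each value to eighth notes: eighth = 1; quarter note = 2; eighth = 1; whole note = 8; whole note = 8.
Sum: 1 + 2 + 1 + 8 + 8 = 20 eighth notes.

20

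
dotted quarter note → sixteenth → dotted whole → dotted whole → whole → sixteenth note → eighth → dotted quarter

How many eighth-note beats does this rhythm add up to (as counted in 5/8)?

One eighth-note beat = 2 sixteenth notes.
Each duration in sixteenth notes: dotted quarter note = 6; sixteenth = 1; dotted whole = 24; dotted whole = 24; whole = 16; sixteenth note = 1; eighth = 2; dotted quarter = 6.
Total: 6 + 1 + 24 + 24 + 16 + 1 + 2 + 6 = 80.
80 ÷ 2 = 40 beats.

40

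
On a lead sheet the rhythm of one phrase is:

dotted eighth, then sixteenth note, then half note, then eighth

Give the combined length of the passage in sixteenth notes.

Working in sixteenth notes: dotted eighth = 3; sixteenth note = 1; half note = 8; eighth = 2.
Total: 3 + 1 + 8 + 2 = 14 sixteenth notes.

14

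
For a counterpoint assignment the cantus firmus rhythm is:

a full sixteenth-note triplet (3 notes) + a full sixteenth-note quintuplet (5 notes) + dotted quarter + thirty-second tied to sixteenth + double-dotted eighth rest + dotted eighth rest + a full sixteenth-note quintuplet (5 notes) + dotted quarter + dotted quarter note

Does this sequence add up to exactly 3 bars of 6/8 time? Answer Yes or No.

One bar of 6/8 = 24 thirty-second notes, so 3 bars = 72.
Convert each value to thirty-second notes: a full sixteenth-note triplet (3 notes) (three triplet sixteenths span one eighth) = 4; a full sixteenth-note quintuplet (5 notes) (five quintuplet sixteenths span one quarter) = 8; dotted quarter = 12; thirty-second tied to sixteenth (thirty-second + sixteenth) = 3; double-dotted eighth rest = 7; dotted eighth rest = 6; a full sixteenth-note quintuplet (5 notes) (five quintuplet sixteenths span one quarter) = 8; dotted quarter = 12; dotted quarter note = 12.
Sum: 4 + 8 + 12 + 3 + 7 + 6 + 8 + 12 + 12 = 72.
72 equals 72, so the answer is Yes.

Yes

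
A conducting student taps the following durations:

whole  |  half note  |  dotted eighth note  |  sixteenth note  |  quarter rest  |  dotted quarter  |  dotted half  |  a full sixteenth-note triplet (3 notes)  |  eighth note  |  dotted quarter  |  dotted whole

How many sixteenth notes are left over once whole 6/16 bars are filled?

0

One bar of 6/16 = 6 sixteenth notes.
In sixteenth notes: whole = 16; half note = 8; dotted eighth note = 3; sixteenth note = 1; quarter rest = 4; dotted quarter = 6; dotted half = 12; a full sixteenth-note triplet (3 notes) (three triplet sixteenths span one eighth) = 2; eighth note = 2; dotted quarter = 6; dotted whole = 24.
Adding: 16 + 8 + 3 + 1 + 4 + 6 + 12 + 2 + 2 + 6 + 24 = 84.
84 ÷ 6 = 14 complete bars with 0 sixteenth notes remaining.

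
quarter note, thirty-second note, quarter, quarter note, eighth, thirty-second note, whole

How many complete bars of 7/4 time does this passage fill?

One bar of 7/4 = 56 thirty-second notes.
Convert each value to thirty-second notes: quarter note = 8; thirty-second note = 1; quarter = 8; quarter note = 8; eighth = 4; thirty-second note = 1; whole = 32.
Adding: 8 + 1 + 8 + 8 + 4 + 1 + 32 = 62.
62 ÷ 56 = 1 complete bar with 6 left over.

1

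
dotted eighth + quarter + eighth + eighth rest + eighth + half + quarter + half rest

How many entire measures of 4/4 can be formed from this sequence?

One bar of 4/4 = 16 sixteenth notes.
Express everything in sixteenth notes: dotted eighth = 3; quarter = 4; eighth = 2; eighth rest = 2; eighth = 2; half = 8; quarter = 4; half rest = 8.
Adding: 3 + 4 + 2 + 2 + 2 + 8 + 4 + 8 = 33.
33 ÷ 16 = 2 complete bars with 1 left over.

2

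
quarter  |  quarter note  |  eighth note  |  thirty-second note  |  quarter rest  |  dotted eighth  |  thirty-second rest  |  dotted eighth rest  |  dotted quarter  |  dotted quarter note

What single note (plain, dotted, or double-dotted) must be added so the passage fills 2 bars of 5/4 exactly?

2 bars of 5/4 = 80 thirty-second notes.
Convert each value to thirty-second notes: quarter = 8; quarter note = 8; eighth note = 4; thirty-second note = 1; quarter rest = 8; dotted eighth = 6; thirty-second rest = 1; dotted eighth rest = 6; dotted quarter = 12; dotted quarter note = 12.
Total: 8 + 8 + 4 + 1 + 8 + 6 + 1 + 6 + 12 + 12 = 66.
Remaining: 80 − 66 = 14 thirty-second notes, which is a double-dotted quarter note.

double-dotted quarter note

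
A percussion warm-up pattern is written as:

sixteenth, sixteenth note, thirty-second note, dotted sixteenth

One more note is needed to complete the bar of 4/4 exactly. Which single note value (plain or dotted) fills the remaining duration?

The bar of 4/4 = 32 thirty-second notes.
Convert each value to thirty-second notes: sixteenth = 2; sixteenth note = 2; thirty-second note = 1; dotted sixteenth = 3.
Altogether 2 + 2 + 1 + 3 = 8.
Remaining: 32 − 8 = 24 thirty-second notes, which is a dotted half note.

dotted half note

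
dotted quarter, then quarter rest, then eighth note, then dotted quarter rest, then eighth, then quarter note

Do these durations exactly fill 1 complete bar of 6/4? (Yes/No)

One bar of 6/4 = 12 eighth notes.
Convert each value to eighth notes: dotted quarter = 3; quarter rest = 2; eighth note = 1; dotted quarter rest = 3; eighth = 1; quarter note = 2.
Altogether 3 + 2 + 1 + 3 + 1 + 2 = 12.
12 equals 12, so the answer is Yes.

Yes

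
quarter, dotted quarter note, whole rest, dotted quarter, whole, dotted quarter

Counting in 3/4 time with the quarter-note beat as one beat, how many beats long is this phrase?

13.5

One quarter-note beat = 2 eighth notes.
Each duration in eighth notes: quarter = 2; dotted quarter note = 3; whole rest = 8; dotted quarter = 3; whole = 8; dotted quarter = 3.
Altogether 2 + 3 + 8 + 3 + 8 + 3 = 27.
27 ÷ 2 = 13.5 beats.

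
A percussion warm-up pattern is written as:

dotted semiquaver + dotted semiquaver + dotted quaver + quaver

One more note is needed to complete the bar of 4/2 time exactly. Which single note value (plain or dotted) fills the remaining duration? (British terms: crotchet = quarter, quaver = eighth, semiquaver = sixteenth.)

dotted whole note

The bar of 4/2 = 64 thirty-second notes.
Each duration in thirty-second notes: dotted semiquaver = 3; dotted semiquaver = 3; dotted quaver = 6; quaver = 4.
Adding: 3 + 3 + 6 + 4 = 16.
Remaining: 64 − 16 = 48 thirty-second notes, which is a dotted whole note.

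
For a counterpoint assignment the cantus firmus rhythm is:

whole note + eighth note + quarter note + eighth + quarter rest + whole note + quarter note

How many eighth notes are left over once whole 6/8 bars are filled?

0

One bar of 6/8 = 6 eighth notes.
Express everything in eighth notes: whole note = 8; eighth note = 1; quarter note = 2; eighth = 1; quarter rest = 2; whole note = 8; quarter note = 2.
Sum: 8 + 1 + 2 + 1 + 2 + 8 + 2 = 24.
24 ÷ 6 = 4 complete bars with 0 eighth notes remaining.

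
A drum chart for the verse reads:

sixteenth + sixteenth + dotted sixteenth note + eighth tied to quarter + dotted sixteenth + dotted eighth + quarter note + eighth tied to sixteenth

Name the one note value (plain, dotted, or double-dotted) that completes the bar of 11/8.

The bar of 11/8 = 44 thirty-second notes.
Each duration in thirty-second notes: sixteenth = 2; sixteenth = 2; dotted sixteenth note = 3; eighth tied to quarter (eighth + quarter) = 12; dotted sixteenth = 3; dotted eighth = 6; quarter note = 8; eighth tied to sixteenth (eighth + sixteenth) = 6.
Altogether 2 + 2 + 3 + 12 + 3 + 6 + 8 + 6 = 42.
Remaining: 44 − 42 = 2 thirty-second notes, which is a sixteenth note.

sixteenth note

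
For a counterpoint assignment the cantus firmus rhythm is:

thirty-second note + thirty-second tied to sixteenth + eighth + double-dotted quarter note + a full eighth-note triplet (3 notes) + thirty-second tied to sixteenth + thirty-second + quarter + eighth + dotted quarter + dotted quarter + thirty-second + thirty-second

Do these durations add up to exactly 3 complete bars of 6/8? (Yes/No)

One bar of 6/8 = 24 thirty-second notes, so 3 bars = 72.
Each duration in thirty-second notes: thirty-second note = 1; thirty-second tied to sixteenth (thirty-second + sixteenth) = 3; eighth = 4; double-dotted quarter note = 14; a full eighth-note triplet (3 notes) (three triplet eighths span one quarter) = 8; thirty-second tied to sixteenth (thirty-second + sixteenth) = 3; thirty-second = 1; quarter = 8; eighth = 4; dotted quarter = 12; dotted quarter = 12; thirty-second = 1; thirty-second = 1.
Total: 1 + 3 + 4 + 14 + 8 + 3 + 1 + 8 + 4 + 12 + 12 + 1 + 1 = 72.
72 equals 72, so the answer is Yes.

Yes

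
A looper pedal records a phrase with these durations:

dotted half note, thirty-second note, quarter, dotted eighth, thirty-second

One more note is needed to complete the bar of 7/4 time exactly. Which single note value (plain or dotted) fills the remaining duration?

The bar of 7/4 = 56 thirty-second notes.
In thirty-second notes: dotted half note = 24; thirty-second note = 1; quarter = 8; dotted eighth = 6; thirty-second = 1.
Total: 24 + 1 + 8 + 6 + 1 = 40.
Remaining: 56 − 40 = 16 thirty-second notes, which is a half note.

half note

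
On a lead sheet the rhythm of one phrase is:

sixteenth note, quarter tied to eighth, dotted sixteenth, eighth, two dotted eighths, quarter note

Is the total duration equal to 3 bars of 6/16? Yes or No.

One bar of 6/16 = 12 thirty-second notes, so 3 bars = 36.
In thirty-second notes: sixteenth note = 2; quarter tied to eighth (quarter + eighth) = 12; dotted sixteenth = 3; eighth = 4; dotted eighth = 6; dotted eighth = 6; quarter note = 8.
Adding: 2 + 12 + 3 + 4 + 6 + 6 + 8 = 41.
41 exceeds 36, so the answer is No.

No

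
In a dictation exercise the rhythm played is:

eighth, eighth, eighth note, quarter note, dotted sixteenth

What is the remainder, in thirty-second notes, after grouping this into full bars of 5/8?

One bar of 5/8 = 20 thirty-second notes.
In thirty-second notes: eighth = 4; eighth = 4; eighth note = 4; quarter note = 8; dotted sixteenth = 3.
Adding: 4 + 4 + 4 + 8 + 3 = 23.
23 ÷ 20 = 1 complete bar with 3 thirty-second notes remaining.

3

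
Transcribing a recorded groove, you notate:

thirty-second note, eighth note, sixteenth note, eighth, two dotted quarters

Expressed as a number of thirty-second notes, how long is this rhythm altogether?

Convert each value to thirty-second notes: thirty-second note = 1; eighth note = 4; sixteenth note = 2; eighth = 4; dotted quarter = 12; dotted quarter = 12.
Total: 1 + 4 + 2 + 4 + 12 + 12 = 35 thirty-second notes.

35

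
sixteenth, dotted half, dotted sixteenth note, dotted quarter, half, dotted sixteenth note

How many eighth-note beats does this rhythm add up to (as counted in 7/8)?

15

One eighth-note beat = 4 thirty-second notes.
Express everything in thirty-second notes: sixteenth = 2; dotted half = 24; dotted sixteenth note = 3; dotted quarter = 12; half = 16; dotted sixteenth note = 3.
Altogether 2 + 24 + 3 + 12 + 16 + 3 = 60.
60 ÷ 4 = 15 beats.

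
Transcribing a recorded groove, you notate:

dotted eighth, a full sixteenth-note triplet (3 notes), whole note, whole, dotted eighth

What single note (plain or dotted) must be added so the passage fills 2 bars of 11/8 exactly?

2 bars of 11/8 = 44 sixteenth notes.
Convert each value to sixteenth notes: dotted eighth = 3; a full sixteenth-note triplet (3 notes) (three triplet sixteenths span one eighth) = 2; whole note = 16; whole = 16; dotted eighth = 3.
Altogether 3 + 2 + 16 + 16 + 3 = 40.
Remaining: 44 − 40 = 4 sixteenth notes, which is a quarter note.

quarter note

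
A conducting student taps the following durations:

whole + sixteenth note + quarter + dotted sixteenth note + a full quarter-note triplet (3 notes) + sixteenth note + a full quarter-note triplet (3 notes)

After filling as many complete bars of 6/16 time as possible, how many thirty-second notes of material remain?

One bar of 6/16 = 12 thirty-second notes.
Express everything in thirty-second notes: whole = 32; sixteenth note = 2; quarter = 8; dotted sixteenth note = 3; a full quarter-note triplet (3 notes) (three triplet quarters span one half) = 16; sixteenth note = 2; a full quarter-note triplet (3 notes) (three triplet quarters span one half) = 16.
Total: 32 + 2 + 8 + 3 + 16 + 2 + 16 = 79.
79 ÷ 12 = 6 complete bars with 7 thirty-second notes remaining.

7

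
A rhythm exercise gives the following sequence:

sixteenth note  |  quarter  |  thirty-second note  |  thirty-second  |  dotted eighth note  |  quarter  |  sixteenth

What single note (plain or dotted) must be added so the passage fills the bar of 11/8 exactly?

The bar of 11/8 = 44 thirty-second notes.
Express everything in thirty-second notes: sixteenth note = 2; quarter = 8; thirty-second note = 1; thirty-second = 1; dotted eighth note = 6; quarter = 8; sixteenth = 2.
Total: 2 + 8 + 1 + 1 + 6 + 8 + 2 = 28.
Remaining: 44 − 28 = 16 thirty-second notes, which is a half note.

half note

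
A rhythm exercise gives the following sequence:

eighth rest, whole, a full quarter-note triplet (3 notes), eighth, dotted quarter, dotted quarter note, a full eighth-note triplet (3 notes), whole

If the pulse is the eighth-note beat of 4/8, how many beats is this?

One eighth-note beat = 2 sixteenth notes.
Express everything in sixteenth notes: eighth rest = 2; whole = 16; a full quarter-note triplet (3 notes) (three triplet quarters span one half) = 8; eighth = 2; dotted quarter = 6; dotted quarter note = 6; a full eighth-note triplet (3 notes) (three triplet eighths span one quarter) = 4; whole = 16.
Sum: 2 + 16 + 8 + 2 + 6 + 6 + 4 + 16 = 60.
60 ÷ 2 = 30 beats.

30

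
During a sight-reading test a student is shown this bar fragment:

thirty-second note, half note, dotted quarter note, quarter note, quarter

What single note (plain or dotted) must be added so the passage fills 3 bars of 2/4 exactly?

3 bars of 2/4 = 48 thirty-second notes.
Express everything in thirty-second notes: thirty-second note = 1; half note = 16; dotted quarter note = 12; quarter note = 8; quarter = 8.
Total: 1 + 16 + 12 + 8 + 8 = 45.
Remaining: 48 − 45 = 3 thirty-second notes, which is a dotted sixteenth note.

dotted sixteenth note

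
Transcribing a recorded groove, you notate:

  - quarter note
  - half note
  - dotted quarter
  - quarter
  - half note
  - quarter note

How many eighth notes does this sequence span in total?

17

Convert each value to eighth notes: quarter note = 2; half note = 4; dotted quarter = 3; quarter = 2; half note = 4; quarter note = 2.
Adding: 2 + 4 + 3 + 2 + 4 + 2 = 17 eighth notes.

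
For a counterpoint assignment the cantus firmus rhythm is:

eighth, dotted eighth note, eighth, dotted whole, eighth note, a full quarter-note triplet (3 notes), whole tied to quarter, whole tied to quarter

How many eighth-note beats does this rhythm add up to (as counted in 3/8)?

One eighth-note beat = 2 sixteenth notes.
Express everything in sixteenth notes: eighth = 2; dotted eighth note = 3; eighth = 2; dotted whole = 24; eighth note = 2; a full quarter-note triplet (3 notes) (three triplet quarters span one half) = 8; whole tied to quarter (whole + quarter) = 20; whole tied to quarter (whole + quarter) = 20.
Adding: 2 + 3 + 2 + 24 + 2 + 8 + 20 + 20 = 81.
81 ÷ 2 = 40.5 beats.

40.5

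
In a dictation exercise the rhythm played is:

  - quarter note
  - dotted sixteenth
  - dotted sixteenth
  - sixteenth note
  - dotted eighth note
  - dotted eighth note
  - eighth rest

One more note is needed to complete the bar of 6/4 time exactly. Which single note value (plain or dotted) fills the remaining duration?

The bar of 6/4 = 48 thirty-second notes.
In thirty-second notes: quarter note = 8; dotted sixteenth = 3; dotted sixteenth = 3; sixteenth note = 2; dotted eighth note = 6; dotted eighth note = 6; eighth rest = 4.
Adding: 8 + 3 + 3 + 2 + 6 + 6 + 4 = 32.
Remaining: 48 − 32 = 16 thirty-second notes, which is a half note.

half note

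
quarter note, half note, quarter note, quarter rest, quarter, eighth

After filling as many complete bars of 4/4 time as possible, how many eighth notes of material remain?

5

One bar of 4/4 = 8 eighth notes.
In eighth notes: quarter note = 2; half note = 4; quarter note = 2; quarter rest = 2; quarter = 2; eighth = 1.
Adding: 2 + 4 + 2 + 2 + 2 + 1 = 13.
13 ÷ 8 = 1 complete bar with 5 eighth notes remaining.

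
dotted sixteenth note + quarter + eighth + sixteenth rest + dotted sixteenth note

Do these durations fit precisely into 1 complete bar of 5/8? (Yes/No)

One bar of 5/8 = 20 thirty-second notes.
In thirty-second notes: dotted sixteenth note = 3; quarter = 8; eighth = 4; sixteenth rest = 2; dotted sixteenth note = 3.
Total: 3 + 8 + 4 + 2 + 3 = 20.
20 equals 20, so the answer is Yes.

Yes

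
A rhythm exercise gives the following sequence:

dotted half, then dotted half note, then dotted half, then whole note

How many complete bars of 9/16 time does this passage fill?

One bar of 9/16 = 9 sixteenth notes.
Working in sixteenth notes: dotted half = 12; dotted half note = 12; dotted half = 12; whole note = 16.
Altogether 12 + 12 + 12 + 16 = 52.
52 ÷ 9 = 5 complete bars with 7 left over.

5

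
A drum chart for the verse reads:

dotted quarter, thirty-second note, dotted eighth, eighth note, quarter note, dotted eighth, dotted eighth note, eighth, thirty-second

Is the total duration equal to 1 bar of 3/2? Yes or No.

Yes

One bar of 3/2 = 48 thirty-second notes.
Each duration in thirty-second notes: dotted quarter = 12; thirty-second note = 1; dotted eighth = 6; eighth note = 4; quarter note = 8; dotted eighth = 6; dotted eighth note = 6; eighth = 4; thirty-second = 1.
Sum: 12 + 1 + 6 + 4 + 8 + 6 + 6 + 4 + 1 = 48.
48 equals 48, so the answer is Yes.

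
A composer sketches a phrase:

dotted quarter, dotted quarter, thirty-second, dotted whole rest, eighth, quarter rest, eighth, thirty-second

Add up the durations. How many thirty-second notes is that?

In thirty-second notes: dotted quarter = 12; dotted quarter = 12; thirty-second = 1; dotted whole rest = 48; eighth = 4; quarter rest = 8; eighth = 4; thirty-second = 1.
Total: 12 + 12 + 1 + 48 + 4 + 8 + 4 + 1 = 90 thirty-second notes.

90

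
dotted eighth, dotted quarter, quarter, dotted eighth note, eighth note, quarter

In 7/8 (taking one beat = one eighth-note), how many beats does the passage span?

One eighth-note beat = 2 sixteenth notes.
Each duration in sixteenth notes: dotted eighth = 3; dotted quarter = 6; quarter = 4; dotted eighth note = 3; eighth note = 2; quarter = 4.
Adding: 3 + 6 + 4 + 3 + 2 + 4 = 22.
22 ÷ 2 = 11 beats.

11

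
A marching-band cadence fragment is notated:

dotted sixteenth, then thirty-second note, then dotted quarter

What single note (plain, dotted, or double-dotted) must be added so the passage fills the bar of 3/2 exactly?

The bar of 3/2 = 48 thirty-second notes.
Express everything in thirty-second notes: dotted sixteenth = 3; thirty-second note = 1; dotted quarter = 12.
Sum: 3 + 1 + 12 = 16.
Remaining: 48 − 16 = 32 thirty-second notes, which is a whole note.

whole note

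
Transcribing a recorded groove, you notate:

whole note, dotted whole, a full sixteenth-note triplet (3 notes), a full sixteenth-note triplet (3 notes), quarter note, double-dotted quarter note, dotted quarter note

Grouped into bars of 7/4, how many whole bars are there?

2

One bar of 7/4 = 28 sixteenth notes.
Working in sixteenth notes: whole note = 16; dotted whole = 24; a full sixteenth-note triplet (3 notes) (three triplet sixteenths span one eighth) = 2; a full sixteenth-note triplet (3 notes) (three triplet sixteenths span one eighth) = 2; quarter note = 4; double-dotted quarter note = 7; dotted quarter note = 6.
Total: 16 + 24 + 2 + 2 + 4 + 7 + 6 = 61.
61 ÷ 28 = 2 complete bars with 5 left over.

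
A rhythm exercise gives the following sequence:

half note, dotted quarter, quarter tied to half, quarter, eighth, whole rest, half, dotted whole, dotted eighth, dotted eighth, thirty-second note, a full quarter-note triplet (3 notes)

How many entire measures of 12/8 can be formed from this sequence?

3

One bar of 12/8 = 48 thirty-second notes.
Each duration in thirty-second notes: half note = 16; dotted quarter = 12; quarter tied to half (quarter + half) = 24; quarter = 8; eighth = 4; whole rest = 32; half = 16; dotted whole = 48; dotted eighth = 6; dotted eighth = 6; thirty-second note = 1; a full quarter-note triplet (3 notes) (three triplet quarters span one half) = 16.
Total: 16 + 12 + 24 + 8 + 4 + 32 + 16 + 48 + 6 + 6 + 1 + 16 = 189.
189 ÷ 48 = 3 complete bars with 45 left over.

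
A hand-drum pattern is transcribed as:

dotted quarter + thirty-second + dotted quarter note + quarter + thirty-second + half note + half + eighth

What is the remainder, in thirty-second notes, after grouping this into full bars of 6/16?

One bar of 6/16 = 12 thirty-second notes.
Express everything in thirty-second notes: dotted quarter = 12; thirty-second = 1; dotted quarter note = 12; quarter = 8; thirty-second = 1; half note = 16; half = 16; eighth = 4.
Adding: 12 + 1 + 12 + 8 + 1 + 16 + 16 + 4 = 70.
70 ÷ 12 = 5 complete bars with 10 thirty-second notes remaining.

10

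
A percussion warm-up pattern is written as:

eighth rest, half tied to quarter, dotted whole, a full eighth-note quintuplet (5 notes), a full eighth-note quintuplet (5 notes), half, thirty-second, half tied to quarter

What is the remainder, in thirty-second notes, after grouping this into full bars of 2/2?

One bar of 2/2 = 32 thirty-second notes.
In thirty-second notes: eighth rest = 4; half tied to quarter (half + quarter) = 24; dotted whole = 48; a full eighth-note quintuplet (5 notes) (five quintuplet eighths span one half) = 16; a full eighth-note quintuplet (5 notes) (five quintuplet eighths span one half) = 16; half = 16; thirty-second = 1; half tied to quarter (half + quarter) = 24.
Sum: 4 + 24 + 48 + 16 + 16 + 16 + 1 + 24 = 149.
149 ÷ 32 = 4 complete bars with 21 thirty-second notes remaining.

21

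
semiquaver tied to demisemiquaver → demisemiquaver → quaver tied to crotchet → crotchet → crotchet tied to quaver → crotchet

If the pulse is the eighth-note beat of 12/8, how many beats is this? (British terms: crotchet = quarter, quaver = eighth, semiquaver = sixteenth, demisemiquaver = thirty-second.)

One eighth-note beat = 4 thirty-second notes.
Express everything in thirty-second notes: semiquaver tied to demisemiquaver (semiquaver + demisemiquaver) = 3; demisemiquaver = 1; quaver tied to crotchet (quaver + crotchet) = 12; crotchet = 8; crotchet tied to quaver (crotchet + quaver) = 12; crotchet = 8.
Altogether 3 + 1 + 12 + 8 + 12 + 8 = 44.
44 ÷ 4 = 11 beats.

11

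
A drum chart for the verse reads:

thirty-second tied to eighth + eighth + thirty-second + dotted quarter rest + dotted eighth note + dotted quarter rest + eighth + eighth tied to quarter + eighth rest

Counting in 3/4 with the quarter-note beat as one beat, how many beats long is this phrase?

One quarter-note beat = 8 thirty-second notes.
Convert each value to thirty-second notes: thirty-second tied to eighth (thirty-second + eighth) = 5; eighth = 4; thirty-second = 1; dotted quarter rest = 12; dotted eighth note = 6; dotted quarter rest = 12; eighth = 4; eighth tied to quarter (eighth + quarter) = 12; eighth rest = 4.
Total: 5 + 4 + 1 + 12 + 6 + 12 + 4 + 12 + 4 = 60.
60 ÷ 8 = 7.5 beats.

7.5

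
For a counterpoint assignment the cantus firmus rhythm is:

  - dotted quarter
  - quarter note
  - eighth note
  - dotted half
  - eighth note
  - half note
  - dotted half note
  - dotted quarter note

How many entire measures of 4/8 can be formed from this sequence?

6

One bar of 4/8 = 4 eighth notes.
In eighth notes: dotted quarter = 3; quarter note = 2; eighth note = 1; dotted half = 6; eighth note = 1; half note = 4; dotted half note = 6; dotted quarter note = 3.
Total: 3 + 2 + 1 + 6 + 1 + 4 + 6 + 3 = 26.
26 ÷ 4 = 6 complete bars with 2 left over.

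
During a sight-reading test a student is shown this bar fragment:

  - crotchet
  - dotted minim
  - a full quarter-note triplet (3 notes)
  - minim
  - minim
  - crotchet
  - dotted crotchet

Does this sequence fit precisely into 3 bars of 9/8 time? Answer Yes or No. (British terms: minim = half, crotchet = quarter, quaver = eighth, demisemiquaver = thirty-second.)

One bar of 9/8 = 9 eighth notes, so 3 bars = 27.
Convert each value to eighth notes: crotchet = 2; dotted minim = 6; a full quarter-note triplet (3 notes) (three triplet quarters span one half) = 4; minim = 4; minim = 4; crotchet = 2; dotted crotchet = 3.
Adding: 2 + 6 + 4 + 4 + 4 + 2 + 3 = 25.
25 falls short of 27, so the answer is No.

No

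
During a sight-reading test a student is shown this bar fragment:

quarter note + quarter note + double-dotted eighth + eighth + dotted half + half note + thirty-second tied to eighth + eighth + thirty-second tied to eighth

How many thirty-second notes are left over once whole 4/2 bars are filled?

One bar of 4/2 = 64 thirty-second notes.
Each duration in thirty-second notes: quarter note = 8; quarter note = 8; double-dotted eighth = 7; eighth = 4; dotted half = 24; half note = 16; thirty-second tied to eighth (thirty-second + eighth) = 5; eighth = 4; thirty-second tied to eighth (thirty-second + eighth) = 5.
Adding: 8 + 8 + 7 + 4 + 24 + 16 + 5 + 4 + 5 = 81.
81 ÷ 64 = 1 complete bar with 17 thirty-second notes remaining.

17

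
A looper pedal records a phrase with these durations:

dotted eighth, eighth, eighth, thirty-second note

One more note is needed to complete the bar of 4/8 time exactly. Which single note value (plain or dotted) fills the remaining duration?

thirty-second note

The bar of 4/8 = 16 thirty-second notes.
In thirty-second notes: dotted eighth = 6; eighth = 4; eighth = 4; thirty-second note = 1.
Total: 6 + 4 + 4 + 1 = 15.
Remaining: 16 − 15 = 1 thirty-second note, which is a thirty-second note.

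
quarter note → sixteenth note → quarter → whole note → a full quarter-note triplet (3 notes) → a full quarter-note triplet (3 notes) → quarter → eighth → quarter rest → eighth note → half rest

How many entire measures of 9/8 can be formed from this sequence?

3

One bar of 9/8 = 18 sixteenth notes.
Working in sixteenth notes: quarter note = 4; sixteenth note = 1; quarter = 4; whole note = 16; a full quarter-note triplet (3 notes) (three triplet quarters span one half) = 8; a full quarter-note triplet (3 notes) (three triplet quarters span one half) = 8; quarter = 4; eighth = 2; quarter rest = 4; eighth note = 2; half rest = 8.
Total: 4 + 1 + 4 + 16 + 8 + 8 + 4 + 2 + 4 + 2 + 8 = 61.
61 ÷ 18 = 3 complete bars with 7 left over.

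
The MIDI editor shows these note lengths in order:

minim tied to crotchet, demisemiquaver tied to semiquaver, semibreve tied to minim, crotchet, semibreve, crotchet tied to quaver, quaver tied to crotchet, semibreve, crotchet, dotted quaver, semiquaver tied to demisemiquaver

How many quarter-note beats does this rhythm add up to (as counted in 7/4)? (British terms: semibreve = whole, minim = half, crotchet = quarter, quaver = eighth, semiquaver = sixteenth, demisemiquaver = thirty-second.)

One quarter-note beat = 8 thirty-second notes.
Each duration in thirty-second notes: minim tied to crotchet (minim + crotchet) = 24; demisemiquaver tied to semiquaver (demisemiquaver + semiquaver) = 3; semibreve tied to minim (semibreve + minim) = 48; crotchet = 8; semibreve = 32; crotchet tied to quaver (crotchet + quaver) = 12; quaver tied to crotchet (quaver + crotchet) = 12; semibreve = 32; crotchet = 8; dotted quaver = 6; semiquaver tied to demisemiquaver (semiquaver + demisemiquaver) = 3.
Total: 24 + 3 + 48 + 8 + 32 + 12 + 12 + 32 + 8 + 6 + 3 = 188.
188 ÷ 8 = 23.5 beats.

23.5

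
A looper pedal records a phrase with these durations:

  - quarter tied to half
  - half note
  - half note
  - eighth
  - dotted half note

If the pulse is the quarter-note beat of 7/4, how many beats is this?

10.5

One quarter-note beat = 2 eighth notes.
In eighth notes: quarter tied to half (quarter + half) = 6; half note = 4; half note = 4; eighth = 1; dotted half note = 6.
Altogether 6 + 4 + 4 + 1 + 6 = 21.
21 ÷ 2 = 10.5 beats.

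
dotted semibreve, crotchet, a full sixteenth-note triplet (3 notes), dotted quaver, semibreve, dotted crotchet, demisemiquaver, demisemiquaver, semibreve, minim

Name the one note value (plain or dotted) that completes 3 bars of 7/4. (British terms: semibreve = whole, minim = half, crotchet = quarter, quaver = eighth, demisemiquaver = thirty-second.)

3 bars of 7/4 = 168 thirty-second notes.
Convert each value to thirty-second notes: dotted semibreve = 48; crotchet = 8; a full sixteenth-note triplet (3 notes) (three triplet sixteenths span one eighth) = 4; dotted quaver = 6; semibreve = 32; dotted crotchet = 12; demisemiquaver = 1; demisemiquaver = 1; semibreve = 32; minim = 16.
Altogether 48 + 8 + 4 + 6 + 32 + 12 + 1 + 1 + 32 + 16 = 160.
Remaining: 168 − 160 = 8 thirty-second notes, which is a quarter note.

quarter note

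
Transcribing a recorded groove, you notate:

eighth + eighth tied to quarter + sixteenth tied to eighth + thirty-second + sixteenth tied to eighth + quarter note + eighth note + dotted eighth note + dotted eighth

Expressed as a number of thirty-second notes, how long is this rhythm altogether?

In thirty-second notes: eighth = 4; eighth tied to quarter (eighth + quarter) = 12; sixteenth tied to eighth (sixteenth + eighth) = 6; thirty-second = 1; sixteenth tied to eighth (sixteenth + eighth) = 6; quarter note = 8; eighth note = 4; dotted eighth note = 6; dotted eighth = 6.
Total: 4 + 12 + 6 + 1 + 6 + 8 + 4 + 6 + 6 = 53 thirty-second notes.

53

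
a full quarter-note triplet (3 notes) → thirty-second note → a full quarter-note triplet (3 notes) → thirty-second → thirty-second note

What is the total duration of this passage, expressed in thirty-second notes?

In thirty-second notes: a full quarter-note triplet (3 notes) (three triplet quarters span one half) = 16; thirty-second note = 1; a full quarter-note triplet (3 notes) (three triplet quarters span one half) = 16; thirty-second = 1; thirty-second note = 1.
Total: 16 + 1 + 16 + 1 + 1 = 35 thirty-second notes.

35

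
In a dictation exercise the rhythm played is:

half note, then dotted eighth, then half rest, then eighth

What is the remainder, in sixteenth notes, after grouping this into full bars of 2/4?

5

One bar of 2/4 = 8 sixteenth notes.
In sixteenth notes: half note = 8; dotted eighth = 3; half rest = 8; eighth = 2.
Sum: 8 + 3 + 8 + 2 = 21.
21 ÷ 8 = 2 complete bars with 5 sixteenth notes remaining.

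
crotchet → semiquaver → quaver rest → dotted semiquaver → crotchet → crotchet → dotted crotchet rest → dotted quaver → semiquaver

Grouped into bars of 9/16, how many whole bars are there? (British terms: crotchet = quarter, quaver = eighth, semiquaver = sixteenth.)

2

One bar of 9/16 = 18 thirty-second notes.
Each duration in thirty-second notes: crotchet = 8; semiquaver = 2; quaver rest = 4; dotted semiquaver = 3; crotchet = 8; crotchet = 8; dotted crotchet rest = 12; dotted quaver = 6; semiquaver = 2.
Sum: 8 + 2 + 4 + 3 + 8 + 8 + 12 + 6 + 2 = 53.
53 ÷ 18 = 2 complete bars with 17 left over.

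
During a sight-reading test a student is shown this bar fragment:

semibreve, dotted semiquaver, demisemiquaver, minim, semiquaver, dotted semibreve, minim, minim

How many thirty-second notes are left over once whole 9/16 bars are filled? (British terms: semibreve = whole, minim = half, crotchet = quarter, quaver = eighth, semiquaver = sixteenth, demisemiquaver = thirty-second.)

One bar of 9/16 = 18 thirty-second notes.
Each duration in thirty-second notes: semibreve = 32; dotted semiquaver = 3; demisemiquaver = 1; minim = 16; semiquaver = 2; dotted semibreve = 48; minim = 16; minim = 16.
Altogether 32 + 3 + 1 + 16 + 2 + 48 + 16 + 16 = 134.
134 ÷ 18 = 7 complete bars with 8 thirty-second notes remaining.

8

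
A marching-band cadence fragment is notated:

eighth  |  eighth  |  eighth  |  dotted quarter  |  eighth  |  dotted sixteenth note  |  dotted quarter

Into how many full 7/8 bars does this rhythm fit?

One bar of 7/8 = 28 thirty-second notes.
Working in thirty-second notes: eighth = 4; eighth = 4; eighth = 4; dotted quarter = 12; eighth = 4; dotted sixteenth note = 3; dotted quarter = 12.
Altogether 4 + 4 + 4 + 12 + 4 + 3 + 12 = 43.
43 ÷ 28 = 1 complete bar with 15 left over.

1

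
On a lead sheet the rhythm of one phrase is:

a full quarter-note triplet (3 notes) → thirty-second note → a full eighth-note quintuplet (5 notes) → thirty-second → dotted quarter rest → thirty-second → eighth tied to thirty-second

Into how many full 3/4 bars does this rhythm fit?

2

One bar of 3/4 = 24 thirty-second notes.
Convert each value to thirty-second notes: a full quarter-note triplet (3 notes) (three triplet quarters span one half) = 16; thirty-second note = 1; a full eighth-note quintuplet (5 notes) (five quintuplet eighths span one half) = 16; thirty-second = 1; dotted quarter rest = 12; thirty-second = 1; eighth tied to thirty-second (eighth + thirty-second) = 5.
Adding: 16 + 1 + 16 + 1 + 12 + 1 + 5 = 52.
52 ÷ 24 = 2 complete bars with 4 left over.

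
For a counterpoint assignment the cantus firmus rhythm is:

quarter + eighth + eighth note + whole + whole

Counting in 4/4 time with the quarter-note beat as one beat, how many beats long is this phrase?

One quarter-note beat = 2 eighth notes.
Convert each value to eighth notes: quarter = 2; eighth = 1; eighth note = 1; whole = 8; whole = 8.
Altogether 2 + 1 + 1 + 8 + 8 = 20.
20 ÷ 2 = 10 beats.

10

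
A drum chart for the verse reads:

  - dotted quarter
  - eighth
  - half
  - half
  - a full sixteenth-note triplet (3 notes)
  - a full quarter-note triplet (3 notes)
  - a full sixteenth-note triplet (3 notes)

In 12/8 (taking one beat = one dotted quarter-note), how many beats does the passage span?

6

One dotted quarter-note beat = 3 eighth notes.
Express everything in eighth notes: dotted quarter = 3; eighth = 1; half = 4; half = 4; a full sixteenth-note triplet (3 notes) (three triplet sixteenths span one eighth) = 1; a full quarter-note triplet (3 notes) (three triplet quarters span one half) = 4; a full sixteenth-note triplet (3 notes) (three triplet sixteenths span one eighth) = 1.
Adding: 3 + 1 + 4 + 4 + 1 + 4 + 1 = 18.
18 ÷ 3 = 6 beats.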